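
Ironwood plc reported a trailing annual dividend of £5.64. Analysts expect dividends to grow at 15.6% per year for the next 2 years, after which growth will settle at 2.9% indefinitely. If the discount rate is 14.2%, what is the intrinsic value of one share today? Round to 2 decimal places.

Two-stage DDM. Project D₁…D_2 at 0.156, terminal growth 0.029, discount at r = 0.142.
D_1 = 6.5198
D_2 = 7.5369
Terminal value at t=2: TV = D_3/(r−g) = 7.7555/(0.142−0.029) = 68.6328
P₀ = 6.5198/(1+0.142)^1 + 7.5369/(1+0.142)^2 + 68.6328/(1+0.142)^2 = 64.1142

£64.11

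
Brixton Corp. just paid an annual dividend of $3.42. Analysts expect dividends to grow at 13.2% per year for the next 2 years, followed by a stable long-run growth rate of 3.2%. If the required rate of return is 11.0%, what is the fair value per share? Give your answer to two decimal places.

$54.11

Two-stage DDM. Project D₁…D_2 at 0.132, terminal growth 0.032, discount at r = 0.11.
D_1 = 3.8714
D_2 = 4.3825
Terminal value at t=2: TV = D_3/(r−g) = 4.5227/(0.11−0.032) = 57.9835
P₀ = 3.8714/(1+0.11)^1 + 4.3825/(1+0.11)^2 + 57.9835/(1+0.11)^2 = 54.1054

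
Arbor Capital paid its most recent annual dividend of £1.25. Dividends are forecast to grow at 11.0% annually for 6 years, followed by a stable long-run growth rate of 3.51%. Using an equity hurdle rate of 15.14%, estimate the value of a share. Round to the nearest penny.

£15.54

Two-stage DDM. Project D₁…D_6 at 0.11, terminal growth 0.0351, discount at r = 0.1514.
D_1 = 1.3875
D_2 = 1.5401
D_3 = 1.7095
D_4 = 1.8976
D_5 = 2.1063
D_6 = 2.3380
Terminal value at t=6: TV = D_7/(r−g) = 2.4201/(0.1514−0.0351) = 20.8090
P₀ = 1.3875/(1+0.1514)^1 + 1.5401/(1+0.1514)^2 + 1.7095/(1+0.1514)^3 + 1.8976/(1+0.1514)^4 + 2.1063/(1+0.1514)^5 + 2.3380/(1+0.1514)^6 + 20.8090/(1+0.1514)^6 = 15.5416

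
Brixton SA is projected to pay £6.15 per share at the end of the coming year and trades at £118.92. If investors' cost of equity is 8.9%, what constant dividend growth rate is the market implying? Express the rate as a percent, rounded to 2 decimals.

3.73%

From P₀ = D₁/(r − g), the implied growth is g = r − D₁/P₀.
g = 0.089 − 6.15/118.92 = 0.089 − 0.05172 = 0.03728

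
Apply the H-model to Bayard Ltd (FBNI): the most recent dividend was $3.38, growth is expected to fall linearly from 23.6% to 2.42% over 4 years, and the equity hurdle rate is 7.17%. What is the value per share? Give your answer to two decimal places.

$103.02

H-model: P₀ = D₀[(1+g_L) + H(g_S−g_L)]/(r−g_L), with H = 4/2 = 2.
P₀ = 3.38 × [(1+0.0242) + 2×(0.236−0.0242)] / (0.0717−0.0242)
   = 3.38 × 1.4478 / 0.0475 = 103.0224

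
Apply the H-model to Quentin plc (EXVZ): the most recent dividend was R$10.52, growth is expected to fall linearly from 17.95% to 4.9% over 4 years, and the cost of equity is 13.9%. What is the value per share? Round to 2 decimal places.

R$153.12

H-model: P₀ = D₀[(1+g_L) + H(g_S−g_L)]/(r−g_L), with H = 4/2 = 2.
P₀ = 10.52 × [(1+0.049) + 2×(0.1795−0.049)] / (0.139−0.049)
   = 10.52 × 1.3100 / 0.09 = 153.1244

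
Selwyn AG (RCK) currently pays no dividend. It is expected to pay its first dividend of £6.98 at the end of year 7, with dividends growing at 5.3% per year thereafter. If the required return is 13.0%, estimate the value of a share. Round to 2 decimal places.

£43.54

Deferred-dividend DDM. At t=6 the remaining stream is a growing perpetuity with first payment D_7 = 6.98.
V_6 = D_7/(r−g) = 6.98/(0.13−0.053) = 90.6494
P₀ = V_6/(1+r)^6 = 90.6494/(1+0.13)^6 = 43.5406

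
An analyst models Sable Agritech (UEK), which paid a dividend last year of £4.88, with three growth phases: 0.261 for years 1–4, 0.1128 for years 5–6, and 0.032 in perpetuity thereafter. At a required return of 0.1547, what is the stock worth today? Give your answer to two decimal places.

£91.80

Three-stage DDM. Project D₁…D_6; terminal Gordon value at t=6 with g = 0.032; discount at r = 0.1547.
D_1 = 6.1537
D_2 = 7.7598
D_3 = 9.7851
D_4 = 12.3390
D_5 = 13.7308
D_6 = 15.2797
TV_6 = 15.7686/(0.1547−0.032) = 128.5137
P₀ = Σ Dₜ/(1+r)ᵗ + TV_6/(1+r)^6 = 91.7973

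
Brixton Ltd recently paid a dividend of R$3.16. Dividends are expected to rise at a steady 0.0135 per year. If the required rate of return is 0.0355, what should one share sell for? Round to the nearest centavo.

Gordon growth model: P₀ = D₁/(r − g). D₁ = 3.16 × (1 + 0.0135) = 3.2027.
P₀ = 3.2027 / (0.0355 − 0.0135) = 3.2027 / 0.022 = 145.5755

R$145.58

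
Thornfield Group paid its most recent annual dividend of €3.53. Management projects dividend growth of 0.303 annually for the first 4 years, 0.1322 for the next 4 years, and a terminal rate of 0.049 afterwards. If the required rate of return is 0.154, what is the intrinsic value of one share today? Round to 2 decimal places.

€94.30

Three-stage DDM. Project D₁…D_8; terminal Gordon value at t=8 with g = 0.049; discount at r = 0.154.
D_1 = 4.5996
D_2 = 5.9933
D_3 = 7.8092
D_4 = 10.1754
D_5 = 11.5206
D_6 = 13.0436
D_7 = 14.7680
D_8 = 16.7203
TV_8 = 17.5396/(0.154−0.049) = 167.0441
P₀ = Σ Dₜ/(1+r)ᵗ + TV_8/(1+r)^8 = 94.3030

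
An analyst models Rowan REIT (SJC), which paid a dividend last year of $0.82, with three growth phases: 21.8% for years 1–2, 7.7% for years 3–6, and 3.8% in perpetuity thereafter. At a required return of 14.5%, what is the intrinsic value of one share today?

Three-stage DDM. Project D₁…D_6; terminal Gordon value at t=6 with g = 0.038; discount at r = 0.145.
D_1 = 0.9988
D_2 = 1.2165
D_3 = 1.3102
D_4 = 1.4110
D_5 = 1.5197
D_6 = 1.6367
TV_6 = 1.6989/(0.145−0.038) = 15.8776
P₀ = Σ Dₜ/(1+r)ᵗ + TV_6/(1+r)^6 = 12.0386

$12.04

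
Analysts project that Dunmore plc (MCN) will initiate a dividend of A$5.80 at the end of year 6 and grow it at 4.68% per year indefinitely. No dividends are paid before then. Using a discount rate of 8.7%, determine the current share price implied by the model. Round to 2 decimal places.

A$95.07

Deferred-dividend DDM. At t=5 the remaining stream is a growing perpetuity with first payment D_6 = 5.80.
V_5 = D_6/(r−g) = 5.80/(0.087−0.0468) = 144.2786
P₀ = V_5/(1+r)^5 = 144.2786/(1+0.087)^5 = 95.0723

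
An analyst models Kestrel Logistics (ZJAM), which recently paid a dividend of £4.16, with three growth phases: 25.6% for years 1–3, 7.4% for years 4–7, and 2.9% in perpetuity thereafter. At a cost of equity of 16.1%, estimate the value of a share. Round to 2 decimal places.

Three-stage DDM. Project D₁…D_7; terminal Gordon value at t=7 with g = 0.029; discount at r = 0.161.
D_1 = 5.2250
D_2 = 6.5625
D_3 = 8.2426
D_4 = 8.8525
D_5 = 9.5076
D_6 = 10.2112
D_7 = 10.9668
TV_7 = 11.2848/(0.161−0.029) = 85.4911
P₀ = Σ Dₜ/(1+r)ᵗ + TV_7/(1+r)^7 = 62.1095

£62.11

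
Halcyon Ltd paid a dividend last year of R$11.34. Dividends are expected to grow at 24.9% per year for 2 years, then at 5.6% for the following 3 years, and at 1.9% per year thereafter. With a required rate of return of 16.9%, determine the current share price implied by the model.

R$121.69

Three-stage DDM. Project D₁…D_5; terminal Gordon value at t=5 with g = 0.019; discount at r = 0.169.
D_1 = 14.1637
D_2 = 17.6904
D_3 = 18.6811
D_4 = 19.7272
D_5 = 20.8319
TV_5 = 21.2277/(0.169−0.019) = 141.5183
P₀ = Σ Dₜ/(1+r)ᵗ + TV_5/(1+r)^5 = 121.6856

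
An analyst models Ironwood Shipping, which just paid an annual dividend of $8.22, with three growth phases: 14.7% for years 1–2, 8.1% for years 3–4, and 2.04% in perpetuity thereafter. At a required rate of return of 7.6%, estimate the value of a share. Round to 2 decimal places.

Three-stage DDM. Project D₁…D_4; terminal Gordon value at t=4 with g = 0.0204; discount at r = 0.076.
D_1 = 9.4283
D_2 = 10.8143
D_3 = 11.6903
D_4 = 12.6372
TV_4 = 12.8950/(0.076−0.0204) = 231.9240
P₀ = Σ Dₜ/(1+r)ᵗ + TV_4/(1+r)^4 = 209.9347

$209.93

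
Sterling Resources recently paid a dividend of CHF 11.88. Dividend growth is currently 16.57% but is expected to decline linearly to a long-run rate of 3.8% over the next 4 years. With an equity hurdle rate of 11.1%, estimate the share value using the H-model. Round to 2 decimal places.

CHF 210.49

H-model: P₀ = D₀[(1+g_L) + H(g_S−g_L)]/(r−g_L), with H = 4/2 = 2.
P₀ = 11.88 × [(1+0.038) + 2×(0.1657−0.038)] / (0.111−0.038)
   = 11.88 × 1.2934 / 0.073 = 210.4876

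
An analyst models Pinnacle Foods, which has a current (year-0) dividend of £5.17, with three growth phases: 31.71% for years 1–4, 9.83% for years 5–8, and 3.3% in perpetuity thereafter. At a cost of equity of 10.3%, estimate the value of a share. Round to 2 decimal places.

Three-stage DDM. Project D₁…D_8; terminal Gordon value at t=8 with g = 0.033; discount at r = 0.103.
D_1 = 6.8094
D_2 = 8.9687
D_3 = 11.8126
D_4 = 15.5584
D_5 = 17.0878
D_6 = 18.7675
D_7 = 20.6124
D_8 = 22.6386
TV_8 = 23.3857/(0.103−0.033) = 334.0810
P₀ = Σ Dₜ/(1+r)ᵗ + TV_8/(1+r)^8 = 226.9517

£226.95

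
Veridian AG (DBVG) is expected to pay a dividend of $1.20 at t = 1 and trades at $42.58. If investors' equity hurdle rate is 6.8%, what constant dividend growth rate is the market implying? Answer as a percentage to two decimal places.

From P₀ = D₁/(r − g), the implied growth is g = r − D₁/P₀.
g = 0.068 − 1.20/42.58 = 0.068 − 0.02818 = 0.03982

3.98%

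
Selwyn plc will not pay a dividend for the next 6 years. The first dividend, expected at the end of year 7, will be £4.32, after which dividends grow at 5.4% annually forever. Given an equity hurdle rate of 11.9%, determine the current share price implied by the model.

£33.85

Deferred-dividend DDM. At t=6 the remaining stream is a growing perpetuity with first payment D_7 = 4.32.
V_6 = D_7/(r−g) = 4.32/(0.119−0.054) = 66.4615
P₀ = V_6/(1+r)^6 = 66.4615/(1+0.119)^6 = 33.8524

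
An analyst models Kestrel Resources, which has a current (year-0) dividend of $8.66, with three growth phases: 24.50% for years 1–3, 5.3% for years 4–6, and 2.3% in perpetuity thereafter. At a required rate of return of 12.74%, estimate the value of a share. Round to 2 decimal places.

Three-stage DDM. Project D₁…D_6; terminal Gordon value at t=6 with g = 0.023; discount at r = 0.1274.
D_1 = 10.7817
D_2 = 13.4232
D_3 = 16.7119
D_4 = 17.5976
D_5 = 18.5303
D_6 = 19.5124
TV_6 = 19.9612/(0.1274−0.023) = 191.1993
P₀ = Σ Dₜ/(1+r)ᵗ + TV_6/(1+r)^6 = 155.4709

$155.47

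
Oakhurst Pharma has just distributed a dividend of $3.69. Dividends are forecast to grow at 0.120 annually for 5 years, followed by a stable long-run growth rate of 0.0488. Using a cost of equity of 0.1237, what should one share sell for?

$69.09

Two-stage DDM. Project D₁…D_5 at 0.12, terminal growth 0.0488, discount at r = 0.1237.
D_1 = 4.1328
D_2 = 4.6287
D_3 = 5.1842
D_4 = 5.8063
D_5 = 6.5030
Terminal value at t=5: TV = D_6/(r−g) = 6.8204/(0.1237−0.0488) = 91.0599
P₀ = 4.1328/(1+0.1237)^1 + 4.6287/(1+0.1237)^2 + 5.1842/(1+0.1237)^3 + 5.8063/(1+0.1237)^4 + 6.5030/(1+0.1237)^5 + 91.0599/(1+0.1237)^5 = 69.0933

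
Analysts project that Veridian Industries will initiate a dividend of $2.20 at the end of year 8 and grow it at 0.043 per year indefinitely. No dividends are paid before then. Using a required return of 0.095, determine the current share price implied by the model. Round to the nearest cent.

Deferred-dividend DDM. At t=7 the remaining stream is a growing perpetuity with first payment D_8 = 2.20.
V_7 = D_8/(r−g) = 2.20/(0.095−0.043) = 42.3077
P₀ = V_7/(1+r)^7 = 42.3077/(1+0.095)^7 = 22.4141

$22.41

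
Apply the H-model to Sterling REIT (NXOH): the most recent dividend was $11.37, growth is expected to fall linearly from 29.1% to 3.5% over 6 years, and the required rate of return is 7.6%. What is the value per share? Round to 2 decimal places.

H-model: P₀ = D₀[(1+g_L) + H(g_S−g_L)]/(r−g_L), with H = 6/2 = 3.
P₀ = 11.37 × [(1+0.035) + 3×(0.291−0.035)] / (0.076−0.035)
   = 11.37 × 1.8030 / 0.041 = 500.0027

$500.00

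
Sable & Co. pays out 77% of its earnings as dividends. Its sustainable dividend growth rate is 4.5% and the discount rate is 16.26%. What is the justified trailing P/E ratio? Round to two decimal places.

Justified trailing P/E = b(1+g)/(r−g) = 0.77×(1+0.045)/(0.1626−0.045) = 6.8423

6.84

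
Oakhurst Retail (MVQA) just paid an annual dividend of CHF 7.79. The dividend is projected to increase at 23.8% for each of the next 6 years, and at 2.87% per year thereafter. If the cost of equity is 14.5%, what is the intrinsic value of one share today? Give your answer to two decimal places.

Two-stage DDM. Project D₁…D_6 at 0.238, terminal growth 0.0287, discount at r = 0.145.
D_1 = 9.6440
D_2 = 11.9393
D_3 = 14.7808
D_4 = 18.2987
D_5 = 22.6538
D_6 = 28.0454
Terminal value at t=6: TV = D_7/(r−g) = 28.8503/(0.145−0.0287) = 248.0678
P₀ = 9.6440/(1+0.145)^1 + 11.9393/(1+0.145)^2 + 14.7808/(1+0.145)^3 + 18.2987/(1+0.145)^4 + 22.6538/(1+0.145)^5 + 28.0454/(1+0.145)^6 + 248.0678/(1+0.145)^6 = 172.0667

CHF 172.07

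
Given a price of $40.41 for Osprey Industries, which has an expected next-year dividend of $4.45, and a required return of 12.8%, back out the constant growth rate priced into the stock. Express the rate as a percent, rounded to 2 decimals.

1.79%

From P₀ = D₁/(r − g), the implied growth is g = r − D₁/P₀.
g = 0.128 − 4.45/40.41 = 0.128 − 0.11012 = 0.01788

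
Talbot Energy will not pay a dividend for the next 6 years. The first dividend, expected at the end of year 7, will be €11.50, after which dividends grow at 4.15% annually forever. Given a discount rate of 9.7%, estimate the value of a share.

€118.90

Deferred-dividend DDM. At t=6 the remaining stream is a growing perpetuity with first payment D_7 = 11.50.
V_6 = D_7/(r−g) = 11.50/(0.097−0.0415) = 207.2072
P₀ = V_6/(1+r)^6 = 207.2072/(1+0.097)^6 = 118.8954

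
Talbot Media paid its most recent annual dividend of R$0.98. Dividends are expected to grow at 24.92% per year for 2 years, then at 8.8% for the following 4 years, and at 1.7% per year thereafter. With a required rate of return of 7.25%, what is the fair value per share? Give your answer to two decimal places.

Three-stage DDM. Project D₁…D_6; terminal Gordon value at t=6 with g = 0.017; discount at r = 0.0725.
D_1 = 1.2242
D_2 = 1.5293
D_3 = 1.6639
D_4 = 1.8103
D_5 = 1.9696
D_6 = 2.1429
TV_6 = 2.1793/(0.0725−0.017) = 39.2675
P₀ = Σ Dₜ/(1+r)ᵗ + TV_6/(1+r)^6 = 33.7858

R$33.79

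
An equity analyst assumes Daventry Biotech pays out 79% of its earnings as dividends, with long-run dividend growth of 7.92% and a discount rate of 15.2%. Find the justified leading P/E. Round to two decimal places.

10.85

Justified leading P/E = b/(r−g) = 0.79/(0.152−0.0792) = 10.8516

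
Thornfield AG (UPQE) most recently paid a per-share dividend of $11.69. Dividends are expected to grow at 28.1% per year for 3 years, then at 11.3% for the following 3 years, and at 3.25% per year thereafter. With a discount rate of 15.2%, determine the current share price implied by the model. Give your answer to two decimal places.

Three-stage DDM. Project D₁…D_6; terminal Gordon value at t=6 with g = 0.0325; discount at r = 0.152.
D_1 = 14.9749
D_2 = 19.1828
D_3 = 24.5732
D_4 = 27.3500
D_5 = 30.4405
D_6 = 33.8803
TV_6 = 34.9814/(0.152−0.0325) = 292.7316
P₀ = Σ Dₜ/(1+r)ᵗ + TV_6/(1+r)^6 = 213.7983

$213.80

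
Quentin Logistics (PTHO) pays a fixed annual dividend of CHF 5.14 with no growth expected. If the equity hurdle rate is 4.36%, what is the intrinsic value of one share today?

Zero-growth DDM (perpetuity): P₀ = D/r = 5.14 / 0.0436 = 117.8899

CHF 117.89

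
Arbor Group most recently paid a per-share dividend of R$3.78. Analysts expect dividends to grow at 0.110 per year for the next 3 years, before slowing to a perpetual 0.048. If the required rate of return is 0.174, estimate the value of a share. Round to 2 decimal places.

R$36.72

Two-stage DDM. Project D₁…D_3 at 0.11, terminal growth 0.048, discount at r = 0.174.
D_1 = 4.1958
D_2 = 4.6573
D_3 = 5.1696
Terminal value at t=3: TV = D_4/(r−g) = 5.4178/(0.174−0.048) = 42.9983
P₀ = 4.1958/(1+0.174)^1 + 4.6573/(1+0.174)^2 + 5.1696/(1+0.174)^3 + 42.9983/(1+0.174)^3 = 36.7213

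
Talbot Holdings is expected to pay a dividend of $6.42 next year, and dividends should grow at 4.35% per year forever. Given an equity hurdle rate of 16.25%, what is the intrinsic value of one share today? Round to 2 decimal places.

$53.95

Gordon growth model: P₀ = D₁/(r − g), with D₁ = 6.42 given directly.
P₀ = 6.4200 / (0.1625 − 0.0435) = 6.4200 / 0.119 = 53.9496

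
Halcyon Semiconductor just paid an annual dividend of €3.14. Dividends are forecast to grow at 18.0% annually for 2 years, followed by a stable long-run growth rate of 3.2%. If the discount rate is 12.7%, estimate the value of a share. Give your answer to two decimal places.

Two-stage DDM. Project D₁…D_2 at 0.18, terminal growth 0.032, discount at r = 0.127.
D_1 = 3.7052
D_2 = 4.3721
Terminal value at t=2: TV = D_3/(r−g) = 4.5120/(0.127−0.032) = 47.4952
P₀ = 3.7052/(1+0.127)^1 + 4.3721/(1+0.127)^2 + 47.4952/(1+0.127)^2 = 44.1239

€44.12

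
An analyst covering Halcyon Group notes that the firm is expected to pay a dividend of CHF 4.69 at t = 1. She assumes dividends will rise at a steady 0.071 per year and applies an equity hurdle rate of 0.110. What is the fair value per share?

CHF 120.26

Gordon growth model: P₀ = D₁/(r − g), with D₁ = 4.69 given directly.
P₀ = 4.6900 / (0.11 − 0.071) = 4.6900 / 0.039 = 120.2564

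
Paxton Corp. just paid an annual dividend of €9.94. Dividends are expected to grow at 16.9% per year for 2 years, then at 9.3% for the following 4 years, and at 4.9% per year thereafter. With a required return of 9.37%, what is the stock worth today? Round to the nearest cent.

€333.14

Three-stage DDM. Project D₁…D_6; terminal Gordon value at t=6 with g = 0.049; discount at r = 0.0937.
D_1 = 11.6199
D_2 = 13.5836
D_3 = 14.8469
D_4 = 16.2277
D_5 = 17.7368
D_6 = 19.3864
TV_6 = 20.3363/(0.0937−0.049) = 454.9504
P₀ = Σ Dₜ/(1+r)ᵗ + TV_6/(1+r)^6 = 333.1430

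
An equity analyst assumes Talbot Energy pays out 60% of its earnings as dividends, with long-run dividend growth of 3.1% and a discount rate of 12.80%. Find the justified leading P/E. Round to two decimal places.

Justified leading P/E = b/(r−g) = 0.60/(0.128−0.031) = 6.1856

6.19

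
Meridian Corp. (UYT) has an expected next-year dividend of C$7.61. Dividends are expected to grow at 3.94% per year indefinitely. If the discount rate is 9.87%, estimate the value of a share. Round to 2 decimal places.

Gordon growth model: P₀ = D₁/(r − g), with D₁ = 7.61 given directly.
P₀ = 7.6100 / (0.0987 − 0.0394) = 7.6100 / 0.0593 = 128.3305

C$128.33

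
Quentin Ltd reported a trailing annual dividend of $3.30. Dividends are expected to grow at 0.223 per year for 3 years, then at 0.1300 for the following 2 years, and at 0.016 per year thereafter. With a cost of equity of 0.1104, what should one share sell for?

$70.24

Three-stage DDM. Project D₁…D_5; terminal Gordon value at t=5 with g = 0.016; discount at r = 0.1104.
D_1 = 4.0359
D_2 = 4.9359
D_3 = 6.0366
D_4 = 6.8214
D_5 = 7.7082
TV_5 = 7.8315/(0.1104−0.016) = 82.9606
P₀ = Σ Dₜ/(1+r)ᵗ + TV_5/(1+r)^5 = 70.2446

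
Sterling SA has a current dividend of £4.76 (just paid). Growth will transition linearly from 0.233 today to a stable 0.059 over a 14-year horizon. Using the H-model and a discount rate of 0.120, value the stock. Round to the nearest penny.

£177.68

H-model: P₀ = D₀[(1+g_L) + H(g_S−g_L)]/(r−g_L), with H = 14/2 = 7.
P₀ = 4.76 × [(1+0.059) + 7×(0.233−0.059)] / (0.12−0.059)
   = 4.76 × 2.2770 / 0.061 = 177.6807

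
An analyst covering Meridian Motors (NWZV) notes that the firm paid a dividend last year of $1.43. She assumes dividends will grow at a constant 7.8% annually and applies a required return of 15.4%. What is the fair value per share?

$20.28

Gordon growth model: P₀ = D₁/(r − g). D₁ = 1.43 × (1 + 0.078) = 1.5415.
P₀ = 1.5415 / (0.154 − 0.078) = 1.5415 / 0.076 = 20.2834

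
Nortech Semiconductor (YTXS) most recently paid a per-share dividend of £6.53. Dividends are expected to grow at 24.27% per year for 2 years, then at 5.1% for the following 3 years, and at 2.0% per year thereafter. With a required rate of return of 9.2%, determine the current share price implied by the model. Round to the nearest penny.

Three-stage DDM. Project D₁…D_5; terminal Gordon value at t=5 with g = 0.02; discount at r = 0.092.
D_1 = 8.1148
D_2 = 10.0843
D_3 = 10.5986
D_4 = 11.1391
D_5 = 11.7072
TV_5 = 11.9414/(0.092−0.02) = 165.8523
P₀ = Σ Dₜ/(1+r)ᵗ + TV_5/(1+r)^5 = 146.2092

£146.21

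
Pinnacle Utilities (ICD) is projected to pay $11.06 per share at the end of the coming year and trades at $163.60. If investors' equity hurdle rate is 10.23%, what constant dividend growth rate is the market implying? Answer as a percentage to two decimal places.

From P₀ = D₁/(r − g), the implied growth is g = r − D₁/P₀.
g = 0.1023 − 11.06/163.60 = 0.1023 − 0.06760 = 0.03470

3.47%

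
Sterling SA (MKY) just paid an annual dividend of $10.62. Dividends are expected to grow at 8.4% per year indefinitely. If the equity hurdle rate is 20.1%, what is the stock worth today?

$98.39

Gordon growth model: P₀ = D₁/(r − g). D₁ = 10.62 × (1 + 0.084) = 11.5121.
P₀ = 11.5121 / (0.201 − 0.084) = 11.5121 / 0.117 = 98.3938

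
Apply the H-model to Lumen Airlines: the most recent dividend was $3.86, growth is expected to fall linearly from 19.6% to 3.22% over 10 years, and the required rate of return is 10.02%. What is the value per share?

$105.08

H-model: P₀ = D₀[(1+g_L) + H(g_S−g_L)]/(r−g_L), with H = 10/2 = 5.
P₀ = 3.86 × [(1+0.0322) + 5×(0.196−0.0322)] / (0.1002−0.0322)
   = 3.86 × 1.8512 / 0.068 = 105.0828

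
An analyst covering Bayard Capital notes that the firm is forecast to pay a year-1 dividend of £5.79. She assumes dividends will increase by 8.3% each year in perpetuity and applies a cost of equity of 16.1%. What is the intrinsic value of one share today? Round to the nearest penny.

£74.23

Gordon growth model: P₀ = D₁/(r − g), with D₁ = 5.79 given directly.
P₀ = 5.7900 / (0.161 − 0.083) = 5.7900 / 0.078 = 74.2308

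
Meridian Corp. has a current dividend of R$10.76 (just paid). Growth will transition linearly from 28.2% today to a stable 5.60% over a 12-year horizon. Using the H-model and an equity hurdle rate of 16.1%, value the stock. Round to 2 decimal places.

H-model: P₀ = D₀[(1+g_L) + H(g_S−g_L)]/(r−g_L), with H = 12/2 = 6.
P₀ = 10.76 × [(1+0.056) + 6×(0.282−0.056)] / (0.161−0.056)
   = 10.76 × 2.4120 / 0.105 = 247.1726

R$247.17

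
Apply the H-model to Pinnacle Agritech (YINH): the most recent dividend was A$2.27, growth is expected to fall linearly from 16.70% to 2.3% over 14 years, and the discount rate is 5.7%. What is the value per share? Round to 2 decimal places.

A$135.60

H-model: P₀ = D₀[(1+g_L) + H(g_S−g_L)]/(r−g_L), with H = 14/2 = 7.
P₀ = 2.27 × [(1+0.023) + 7×(0.167−0.023)] / (0.057−0.023)
   = 2.27 × 2.0310 / 0.034 = 135.5991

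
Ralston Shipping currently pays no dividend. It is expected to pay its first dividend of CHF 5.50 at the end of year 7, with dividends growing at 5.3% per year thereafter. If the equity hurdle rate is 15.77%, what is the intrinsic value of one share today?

CHF 21.82

Deferred-dividend DDM. At t=6 the remaining stream is a growing perpetuity with first payment D_7 = 5.50.
V_6 = D_7/(r−g) = 5.50/(0.1577−0.053) = 52.5310
P₀ = V_6/(1+r)^6 = 52.5310/(1+0.1577)^6 = 21.8192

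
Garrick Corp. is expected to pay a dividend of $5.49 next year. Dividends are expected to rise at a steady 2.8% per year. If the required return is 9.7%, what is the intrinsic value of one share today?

$79.57

Gordon growth model: P₀ = D₁/(r − g), with D₁ = 5.49 given directly.
P₀ = 5.4900 / (0.097 − 0.028) = 5.4900 / 0.069 = 79.5652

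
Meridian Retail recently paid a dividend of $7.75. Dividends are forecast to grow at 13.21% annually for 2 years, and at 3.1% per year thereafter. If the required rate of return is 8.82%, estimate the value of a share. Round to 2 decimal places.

Two-stage DDM. Project D₁…D_2 at 0.1321, terminal growth 0.031, discount at r = 0.0882.
D_1 = 8.7738
D_2 = 9.9328
Terminal value at t=2: TV = D_3/(r−g) = 10.2407/(0.0882−0.031) = 179.0333
P₀ = 8.7738/(1+0.0882)^1 + 9.9328/(1+0.0882)^2 + 179.0333/(1+0.0882)^2 = 167.6383

$167.64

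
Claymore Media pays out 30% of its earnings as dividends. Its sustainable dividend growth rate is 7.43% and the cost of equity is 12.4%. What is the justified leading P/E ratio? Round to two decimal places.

6.04

Justified leading P/E = b/(r−g) = 0.30/(0.124−0.0743) = 6.0362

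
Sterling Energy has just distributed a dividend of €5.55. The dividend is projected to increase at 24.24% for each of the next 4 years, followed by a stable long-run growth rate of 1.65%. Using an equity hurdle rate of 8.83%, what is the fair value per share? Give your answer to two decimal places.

€164.71

Two-stage DDM. Project D₁…D_4 at 0.2424, terminal growth 0.0165, discount at r = 0.0883.
D_1 = 6.8953
D_2 = 8.5667
D_3 = 10.6433
D_4 = 13.2233
Terminal value at t=4: TV = D_5/(r−g) = 13.4415/(0.0883−0.0165) = 187.2068
P₀ = 6.8953/(1+0.0883)^1 + 8.5667/(1+0.0883)^2 + 10.6433/(1+0.0883)^3 + 13.2233/(1+0.0883)^4 + 187.2068/(1+0.0883)^4 = 164.7050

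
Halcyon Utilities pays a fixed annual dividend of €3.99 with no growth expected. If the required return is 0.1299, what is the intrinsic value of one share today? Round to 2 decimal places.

€30.72

Zero-growth DDM (perpetuity): P₀ = D/r = 3.99 / 0.1299 = 30.7159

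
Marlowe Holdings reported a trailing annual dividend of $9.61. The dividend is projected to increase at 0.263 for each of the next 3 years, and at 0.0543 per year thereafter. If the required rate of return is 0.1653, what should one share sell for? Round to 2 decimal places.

Two-stage DDM. Project D₁…D_3 at 0.263, terminal growth 0.0543, discount at r = 0.1653.
D_1 = 12.1374
D_2 = 15.3296
D_3 = 19.3613
Terminal value at t=3: TV = D_4/(r−g) = 20.4126/(0.1653−0.0543) = 183.8970
P₀ = 12.1374/(1+0.1653)^1 + 15.3296/(1+0.1653)^2 + 19.3613/(1+0.1653)^3 + 183.8970/(1+0.1653)^3 = 150.1549

$150.15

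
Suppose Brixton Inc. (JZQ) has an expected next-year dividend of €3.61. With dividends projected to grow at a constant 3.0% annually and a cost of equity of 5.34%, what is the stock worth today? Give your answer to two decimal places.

Gordon growth model: P₀ = D₁/(r − g), with D₁ = 3.61 given directly.
P₀ = 3.6100 / (0.0534 − 0.03) = 3.6100 / 0.0234 = 154.2735

€154.27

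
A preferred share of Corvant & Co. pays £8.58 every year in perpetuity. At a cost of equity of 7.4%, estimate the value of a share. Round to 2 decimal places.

£115.95

Zero-growth DDM (perpetuity): P₀ = D/r = 8.58 / 0.074 = 115.9459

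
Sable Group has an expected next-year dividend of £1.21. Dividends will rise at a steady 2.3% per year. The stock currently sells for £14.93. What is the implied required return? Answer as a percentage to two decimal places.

Rearranging the constant-growth DDM: r = D₁/P₀ + g.
r = 1.2100 / 14.93 + 0.023 = 0.08104 + 0.023 = 0.10404

10.40%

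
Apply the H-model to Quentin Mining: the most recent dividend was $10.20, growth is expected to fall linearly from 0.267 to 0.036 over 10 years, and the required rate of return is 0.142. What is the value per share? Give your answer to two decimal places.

$210.83

H-model: P₀ = D₀[(1+g_L) + H(g_S−g_L)]/(r−g_L), with H = 10/2 = 5.
P₀ = 10.20 × [(1+0.036) + 5×(0.267−0.036)] / (0.142−0.036)
   = 10.20 × 2.1910 / 0.106 = 210.8321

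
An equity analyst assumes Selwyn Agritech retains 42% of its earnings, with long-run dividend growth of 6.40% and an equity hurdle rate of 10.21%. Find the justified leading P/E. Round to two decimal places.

15.22

Payout ratio b = 1 − 0.42 = 0.58.
Justified leading P/E = b/(r−g) = 0.58/(0.1021−0.064) = 15.2231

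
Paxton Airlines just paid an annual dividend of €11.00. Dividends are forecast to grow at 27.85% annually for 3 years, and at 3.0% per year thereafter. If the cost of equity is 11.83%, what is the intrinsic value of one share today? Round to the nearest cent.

€235.12

Two-stage DDM. Project D₁…D_3 at 0.2785, terminal growth 0.03, discount at r = 0.1183.
D_1 = 14.0635
D_2 = 17.9802
D_3 = 22.9877
Terminal value at t=3: TV = D_4/(r−g) = 23.6773/(0.1183−0.03) = 268.1460
P₀ = 14.0635/(1+0.1183)^1 + 17.9802/(1+0.1183)^2 + 22.9877/(1+0.1183)^3 + 268.1460/(1+0.1183)^3 = 235.1228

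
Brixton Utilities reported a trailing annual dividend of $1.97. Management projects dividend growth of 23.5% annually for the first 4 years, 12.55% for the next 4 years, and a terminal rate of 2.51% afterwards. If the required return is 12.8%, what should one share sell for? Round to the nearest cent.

Three-stage DDM. Project D₁…D_8; terminal Gordon value at t=8 with g = 0.0251; discount at r = 0.128.
D_1 = 2.4329
D_2 = 3.0047
D_3 = 3.7108
D_4 = 4.5828
D_5 = 5.1580
D_6 = 5.8053
D_7 = 6.5339
D_8 = 7.3539
TV_8 = 7.5385/(0.128−0.0251) = 73.2600
P₀ = Σ Dₜ/(1+r)ᵗ + TV_8/(1+r)^8 = 49.1456

$49.15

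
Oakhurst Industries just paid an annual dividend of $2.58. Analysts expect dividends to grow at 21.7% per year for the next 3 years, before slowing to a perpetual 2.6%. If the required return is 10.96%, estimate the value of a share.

Two-stage DDM. Project D₁…D_3 at 0.217, terminal growth 0.026, discount at r = 0.1096.
D_1 = 3.1399
D_2 = 3.8212
D_3 = 4.6504
Terminal value at t=3: TV = D_4/(r−g) = 4.7713/(0.1096−0.026) = 57.0732
P₀ = 3.1399/(1+0.1096)^1 + 3.8212/(1+0.1096)^2 + 4.6504/(1+0.1096)^3 + 57.0732/(1+0.1096)^3 = 51.1140

$51.11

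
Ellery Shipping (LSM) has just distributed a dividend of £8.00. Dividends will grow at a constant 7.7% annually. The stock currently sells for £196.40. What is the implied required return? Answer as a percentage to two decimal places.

12.09%

Rearranging the constant-growth DDM: r = D₁/P₀ + g.
D₁ = 8.00 × (1 + 0.077) = 8.6160.
r = 8.6160 / 196.40 + 0.077 = 0.04387 + 0.077 = 0.12087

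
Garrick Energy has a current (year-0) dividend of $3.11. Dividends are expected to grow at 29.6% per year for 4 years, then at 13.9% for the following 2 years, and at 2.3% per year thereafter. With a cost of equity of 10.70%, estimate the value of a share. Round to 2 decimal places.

Three-stage DDM. Project D₁…D_6; terminal Gordon value at t=6 with g = 0.023; discount at r = 0.107.
D_1 = 4.0306
D_2 = 5.2236
D_3 = 6.7698
D_4 = 8.7737
D_5 = 9.9932
D_6 = 11.3822
TV_6 = 11.6440/(0.107−0.023) = 138.6195
P₀ = Σ Dₜ/(1+r)ᵗ + TV_6/(1+r)^6 = 106.2575

$106.26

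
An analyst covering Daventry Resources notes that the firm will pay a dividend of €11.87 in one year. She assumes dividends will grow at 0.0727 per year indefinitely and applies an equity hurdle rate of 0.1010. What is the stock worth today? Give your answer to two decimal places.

€419.43

Gordon growth model: P₀ = D₁/(r − g), with D₁ = 11.87 given directly.
P₀ = 11.8700 / (0.101 − 0.0727) = 11.8700 / 0.0283 = 419.4346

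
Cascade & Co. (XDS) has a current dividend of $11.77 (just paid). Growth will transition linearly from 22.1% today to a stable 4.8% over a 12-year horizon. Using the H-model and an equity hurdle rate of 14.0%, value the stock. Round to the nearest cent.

$266.87

H-model: P₀ = D₀[(1+g_L) + H(g_S−g_L)]/(r−g_L), with H = 12/2 = 6.
P₀ = 11.77 × [(1+0.048) + 6×(0.221−0.048)] / (0.14−0.048)
   = 11.77 × 2.0860 / 0.092 = 266.8720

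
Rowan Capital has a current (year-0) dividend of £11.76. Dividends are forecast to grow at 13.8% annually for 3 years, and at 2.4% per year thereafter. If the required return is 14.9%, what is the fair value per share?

£128.21

Two-stage DDM. Project D₁…D_3 at 0.138, terminal growth 0.024, discount at r = 0.149.
D_1 = 13.3829
D_2 = 15.2297
D_3 = 17.3314
Terminal value at t=3: TV = D_4/(r−g) = 17.7474/(0.149−0.024) = 141.9790
P₀ = 13.3829/(1+0.149)^1 + 15.2297/(1+0.149)^2 + 17.3314/(1+0.149)^3 + 141.9790/(1+0.149)^3 = 128.2062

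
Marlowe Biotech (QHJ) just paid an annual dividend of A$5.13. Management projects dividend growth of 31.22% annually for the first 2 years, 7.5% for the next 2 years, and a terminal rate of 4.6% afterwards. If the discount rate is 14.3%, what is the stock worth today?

Three-stage DDM. Project D₁…D_4; terminal Gordon value at t=4 with g = 0.046; discount at r = 0.143.
D_1 = 6.7316
D_2 = 8.8332
D_3 = 9.4957
D_4 = 10.2079
TV_4 = 10.6774/(0.143−0.046) = 110.0764
P₀ = Σ Dₜ/(1+r)ᵗ + TV_4/(1+r)^4 = 89.4828

A$89.48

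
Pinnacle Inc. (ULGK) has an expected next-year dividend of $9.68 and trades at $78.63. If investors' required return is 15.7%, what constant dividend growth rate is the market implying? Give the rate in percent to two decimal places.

3.39%

From P₀ = D₁/(r − g), the implied growth is g = r − D₁/P₀.
g = 0.157 − 9.68/78.63 = 0.157 − 0.12311 = 0.03389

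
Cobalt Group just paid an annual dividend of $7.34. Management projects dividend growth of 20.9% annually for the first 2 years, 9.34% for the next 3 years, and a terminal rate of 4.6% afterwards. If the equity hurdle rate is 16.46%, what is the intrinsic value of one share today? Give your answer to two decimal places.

$94.21

Three-stage DDM. Project D₁…D_5; terminal Gordon value at t=5 with g = 0.046; discount at r = 0.1646.
D_1 = 8.8741
D_2 = 10.7287
D_3 = 11.7308
D_4 = 12.8265
D_5 = 14.0245
TV_5 = 14.6696/(0.1646−0.046) = 123.6895
P₀ = Σ Dₜ/(1+r)ᵗ + TV_5/(1+r)^5 = 94.2123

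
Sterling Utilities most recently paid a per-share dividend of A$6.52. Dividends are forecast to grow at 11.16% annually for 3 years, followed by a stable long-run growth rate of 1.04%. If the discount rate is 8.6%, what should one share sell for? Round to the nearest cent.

Two-stage DDM. Project D₁…D_3 at 0.1116, terminal growth 0.0104, discount at r = 0.086.
D_1 = 7.2476
D_2 = 8.0565
D_3 = 8.9556
Terminal value at t=3: TV = D_4/(r−g) = 9.0487/(0.086−0.0104) = 119.6919
P₀ = 7.2476/(1+0.086)^1 + 8.0565/(1+0.086)^2 + 8.9556/(1+0.086)^3 + 119.6919/(1+0.086)^3 = 113.9459

A$113.95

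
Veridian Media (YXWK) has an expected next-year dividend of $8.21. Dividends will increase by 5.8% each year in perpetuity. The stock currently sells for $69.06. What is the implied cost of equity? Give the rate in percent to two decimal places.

17.69%

Rearranging the constant-growth DDM: r = D₁/P₀ + g.
r = 8.2100 / 69.06 + 0.058 = 0.11888 + 0.058 = 0.17688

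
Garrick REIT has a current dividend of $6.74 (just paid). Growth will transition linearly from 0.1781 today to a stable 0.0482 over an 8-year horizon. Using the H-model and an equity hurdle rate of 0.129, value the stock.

H-model: P₀ = D₀[(1+g_L) + H(g_S−g_L)]/(r−g_L), with H = 8/2 = 4.
P₀ = 6.74 × [(1+0.0482) + 4×(0.1781−0.0482)] / (0.129−0.0482)
   = 6.74 × 1.5678 / 0.0808 = 130.7794

$130.78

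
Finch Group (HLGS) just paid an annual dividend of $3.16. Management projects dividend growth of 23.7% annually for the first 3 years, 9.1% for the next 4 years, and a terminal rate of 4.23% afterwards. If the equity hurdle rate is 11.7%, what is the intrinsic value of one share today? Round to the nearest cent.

Three-stage DDM. Project D₁…D_7; terminal Gordon value at t=7 with g = 0.0423; discount at r = 0.117.
D_1 = 3.9089
D_2 = 4.8353
D_3 = 5.9813
D_4 = 6.5256
D_5 = 7.1194
D_6 = 7.7673
D_7 = 8.4741
TV_7 = 8.8326/(0.117−0.0423) = 118.2408
P₀ = Σ Dₜ/(1+r)ᵗ + TV_7/(1+r)^7 = 82.3576

$82.36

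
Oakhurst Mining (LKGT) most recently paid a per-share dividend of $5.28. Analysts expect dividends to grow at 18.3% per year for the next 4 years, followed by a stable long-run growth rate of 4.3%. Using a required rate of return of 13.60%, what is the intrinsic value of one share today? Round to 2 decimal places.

Two-stage DDM. Project D₁…D_4 at 0.183, terminal growth 0.043, discount at r = 0.136.
D_1 = 6.2462
D_2 = 7.3893
D_3 = 8.7415
D_4 = 10.3412
Terminal value at t=4: TV = D_5/(r−g) = 10.7859/(0.136−0.043) = 115.9776
P₀ = 6.2462/(1+0.136)^1 + 7.3893/(1+0.136)^2 + 8.7415/(1+0.136)^3 + 10.3412/(1+0.136)^4 + 115.9776/(1+0.136)^4 = 93.0371

$93.04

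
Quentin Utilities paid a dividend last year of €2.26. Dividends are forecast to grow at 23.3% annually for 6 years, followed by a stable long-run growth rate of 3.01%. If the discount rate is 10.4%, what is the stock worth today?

€81.46

Two-stage DDM. Project D₁…D_6 at 0.233, terminal growth 0.0301, discount at r = 0.104.
D_1 = 2.7866
D_2 = 3.4359
D_3 = 4.2364
D_4 = 5.2235
D_5 = 6.4406
D_6 = 7.9412
Terminal value at t=6: TV = D_7/(r−g) = 8.1802/(0.104−0.0301) = 110.6934
P₀ = 2.7866/(1+0.104)^1 + 3.4359/(1+0.104)^2 + 4.2364/(1+0.104)^3 + 5.2235/(1+0.104)^4 + 6.4406/(1+0.104)^5 + 7.9412/(1+0.104)^6 + 110.6934/(1+0.104)^6 = 81.4584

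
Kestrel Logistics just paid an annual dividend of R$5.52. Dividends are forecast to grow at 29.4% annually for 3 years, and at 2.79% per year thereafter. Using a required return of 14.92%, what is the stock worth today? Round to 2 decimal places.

Two-stage DDM. Project D₁…D_3 at 0.294, terminal growth 0.0279, discount at r = 0.1492.
D_1 = 7.1429
D_2 = 9.2429
D_3 = 11.9603
Terminal value at t=3: TV = D_4/(r−g) = 12.2940/(0.1492−0.0279) = 101.3519
P₀ = 7.1429/(1+0.1492)^1 + 9.2429/(1+0.1492)^2 + 11.9603/(1+0.1492)^3 + 101.3519/(1+0.1492)^3 = 87.8745

R$87.87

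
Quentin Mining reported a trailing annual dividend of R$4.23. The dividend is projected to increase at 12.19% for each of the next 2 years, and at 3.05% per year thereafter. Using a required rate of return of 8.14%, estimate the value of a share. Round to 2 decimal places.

R$101.11

Two-stage DDM. Project D₁…D_2 at 0.1219, terminal growth 0.0305, discount at r = 0.0814.
D_1 = 4.7456
D_2 = 5.3241
Terminal value at t=2: TV = D_3/(r−g) = 5.4865/(0.0814−0.0305) = 107.7901
P₀ = 4.7456/(1+0.0814)^1 + 5.3241/(1+0.0814)^2 + 107.7901/(1+0.0814)^2 = 101.1147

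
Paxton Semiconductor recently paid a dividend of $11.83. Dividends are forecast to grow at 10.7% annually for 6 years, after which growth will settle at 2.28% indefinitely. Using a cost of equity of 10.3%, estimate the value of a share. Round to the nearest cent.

Two-stage DDM. Project D₁…D_6 at 0.107, terminal growth 0.0228, discount at r = 0.103.
D_1 = 13.0958
D_2 = 14.4971
D_3 = 16.0482
D_4 = 17.7654
D_5 = 19.6663
D_6 = 21.7706
Terminal value at t=6: TV = D_7/(r−g) = 22.2670/(0.103−0.0228) = 277.6431
P₀ = 13.0958/(1+0.103)^1 + 14.4971/(1+0.103)^2 + 16.0482/(1+0.103)^3 + 17.7654/(1+0.103)^4 + 19.6663/(1+0.103)^5 + 21.7706/(1+0.103)^6 + 277.6431/(1+0.103)^6 = 226.0684

$226.07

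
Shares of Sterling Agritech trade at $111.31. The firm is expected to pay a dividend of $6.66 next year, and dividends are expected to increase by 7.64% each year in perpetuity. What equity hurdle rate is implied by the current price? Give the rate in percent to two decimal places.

13.62%

Rearranging the constant-growth DDM: r = D₁/P₀ + g.
r = 6.6600 / 111.31 + 0.0764 = 0.05983 + 0.0764 = 0.13623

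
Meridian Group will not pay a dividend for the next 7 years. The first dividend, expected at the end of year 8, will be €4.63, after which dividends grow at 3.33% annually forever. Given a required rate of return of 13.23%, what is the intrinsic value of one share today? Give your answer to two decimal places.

€19.60

Deferred-dividend DDM. At t=7 the remaining stream is a growing perpetuity with first payment D_8 = 4.63.
V_7 = D_8/(r−g) = 4.63/(0.1323−0.0333) = 46.7677
P₀ = V_7/(1+r)^7 = 46.7677/(1+0.1323)^7 = 19.5982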